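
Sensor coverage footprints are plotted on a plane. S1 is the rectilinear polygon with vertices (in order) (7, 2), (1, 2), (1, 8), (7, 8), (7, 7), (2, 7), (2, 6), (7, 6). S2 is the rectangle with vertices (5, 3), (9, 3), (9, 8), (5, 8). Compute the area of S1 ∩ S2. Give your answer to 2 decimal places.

8.00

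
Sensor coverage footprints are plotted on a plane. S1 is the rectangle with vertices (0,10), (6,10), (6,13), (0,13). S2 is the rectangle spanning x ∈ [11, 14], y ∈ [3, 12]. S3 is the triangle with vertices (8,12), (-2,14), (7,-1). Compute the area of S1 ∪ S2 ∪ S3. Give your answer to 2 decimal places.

94.03

By inclusion–exclusion:
Individual areas: |S1| = 18, |S2| = 27, |S3| = 66.
|S1∩S2| = 0 (no overlap).
|S1∩S3| = 16.9667.
|S2∩S3| = 0.
|S1∩S2∩S3| = 0.
|S1 ∪ S2 ∪ S3| = 111 − 16.9667 + 0 = 94.03.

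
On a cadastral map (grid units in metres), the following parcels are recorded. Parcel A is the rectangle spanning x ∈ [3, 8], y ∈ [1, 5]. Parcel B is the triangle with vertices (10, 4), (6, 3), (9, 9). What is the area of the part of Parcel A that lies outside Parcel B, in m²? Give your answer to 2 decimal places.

17.50

|Parcel A| = 20, |Parcel A∩Parcel B| = 2.5.
|Parcel A ∖ Parcel B| = |Parcel A| − |Parcel A∩Parcel B| = 20 − 2.5 = 17.50.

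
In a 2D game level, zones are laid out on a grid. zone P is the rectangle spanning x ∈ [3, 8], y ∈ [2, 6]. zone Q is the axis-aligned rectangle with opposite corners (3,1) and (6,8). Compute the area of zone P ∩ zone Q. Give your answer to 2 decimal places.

|zone P∩zone Q|: x∈[3,6], y∈[2,6] → 3·4 = 12.

12.00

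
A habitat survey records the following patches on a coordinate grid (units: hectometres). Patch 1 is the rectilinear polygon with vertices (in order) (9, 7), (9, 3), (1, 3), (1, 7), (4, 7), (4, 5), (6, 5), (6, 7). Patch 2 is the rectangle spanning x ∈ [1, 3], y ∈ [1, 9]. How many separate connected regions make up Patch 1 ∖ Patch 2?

Patch 1 ∖ Patch 2 is a single connected region.

1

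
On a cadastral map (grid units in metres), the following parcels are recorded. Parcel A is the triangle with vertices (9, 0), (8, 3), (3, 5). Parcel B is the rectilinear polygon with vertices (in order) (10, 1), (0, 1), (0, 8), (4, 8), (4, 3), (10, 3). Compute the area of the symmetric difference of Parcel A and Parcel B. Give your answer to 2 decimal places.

|Parcel A| = 6.5, |Parcel B| = 40, |Parcel A∩Parcel B| = 3.6833.
|Parcel A △ Parcel B| = |Parcel A| + |Parcel B| − 2·|Parcel A∩Parcel B| = 6.5 + 40 − 7.3667 = 39.13.

39.13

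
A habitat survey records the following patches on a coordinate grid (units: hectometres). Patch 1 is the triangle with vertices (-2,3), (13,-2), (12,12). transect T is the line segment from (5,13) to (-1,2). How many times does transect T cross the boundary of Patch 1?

The segment meets the boundary at (-0.692,2.564), (0.38,4.53).

2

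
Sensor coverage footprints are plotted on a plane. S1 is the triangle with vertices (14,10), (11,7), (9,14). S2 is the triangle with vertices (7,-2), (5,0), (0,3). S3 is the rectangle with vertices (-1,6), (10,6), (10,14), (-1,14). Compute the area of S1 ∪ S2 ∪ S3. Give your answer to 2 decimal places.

By inclusion–exclusion:
Individual areas: |S1| = 13.5, |S2| = 2, |S3| = 88.
|S1∩S2| = 0.
|S1∩S3| = 1.35.
|S2∩S3| = 0.
|S1∩S2∩S3| = 0.
|S1 ∪ S2 ∪ S3| = 103.5 − 1.35 + 0 = 102.15.

102.15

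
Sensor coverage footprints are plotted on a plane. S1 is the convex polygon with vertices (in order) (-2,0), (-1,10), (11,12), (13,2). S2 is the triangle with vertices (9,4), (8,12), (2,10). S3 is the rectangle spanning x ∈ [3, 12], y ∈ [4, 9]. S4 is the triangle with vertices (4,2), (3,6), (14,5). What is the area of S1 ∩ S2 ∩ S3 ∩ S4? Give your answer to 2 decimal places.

The intersection is the polygon with vertices (7.102,5.627), (8.816,5.471), (9,4).
By the shoelace formula its area is 1.25.

1.25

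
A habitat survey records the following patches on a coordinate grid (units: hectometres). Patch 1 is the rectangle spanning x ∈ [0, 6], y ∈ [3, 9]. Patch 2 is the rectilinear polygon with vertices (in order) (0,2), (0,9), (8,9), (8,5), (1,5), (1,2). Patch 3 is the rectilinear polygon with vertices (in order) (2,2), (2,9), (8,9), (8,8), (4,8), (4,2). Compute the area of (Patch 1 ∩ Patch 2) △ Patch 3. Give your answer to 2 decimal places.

24.00

|Patch 1 ∩ Patch 2| = 26.
|(Patch 1 ∩ Patch 2) ∩ Patch 3| = 10.
|(Patch 1 ∩ Patch 2) △ Patch 3| = 26 + 18 − 20 = 24.00.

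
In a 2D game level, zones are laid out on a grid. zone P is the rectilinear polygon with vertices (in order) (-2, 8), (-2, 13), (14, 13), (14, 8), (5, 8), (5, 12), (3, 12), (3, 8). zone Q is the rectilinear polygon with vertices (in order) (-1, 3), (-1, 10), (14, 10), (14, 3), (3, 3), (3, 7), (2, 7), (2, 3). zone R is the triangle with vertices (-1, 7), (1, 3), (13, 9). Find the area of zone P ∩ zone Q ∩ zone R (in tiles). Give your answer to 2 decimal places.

2.50

The intersection is the polygon with vertices (6,8), (13,9), (11,8).
By the shoelace formula its area is 2.50.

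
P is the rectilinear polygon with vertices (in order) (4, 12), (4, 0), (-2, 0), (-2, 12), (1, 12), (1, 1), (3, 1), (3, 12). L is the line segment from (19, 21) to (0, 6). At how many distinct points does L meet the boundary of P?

3

The segment meets the boundary at (1,6.789), (3,8.368), (4,9.158).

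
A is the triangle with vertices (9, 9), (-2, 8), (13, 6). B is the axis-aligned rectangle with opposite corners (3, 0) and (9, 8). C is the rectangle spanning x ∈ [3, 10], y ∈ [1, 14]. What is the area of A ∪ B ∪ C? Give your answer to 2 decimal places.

By inclusion–exclusion:
Individual areas: |A| = 18.5, |B| = 48, |C| = 91.
|A∩B| = 6.4.
|A∩C| = 12.922.
|B∩C|: x∈[3,9], y∈[1,8] → 6·7 = 42.
|A∩B∩C| = 6.4.
|A ∪ B ∪ C| = 157.5 − 61.322 + 6.4 = 102.58.

102.58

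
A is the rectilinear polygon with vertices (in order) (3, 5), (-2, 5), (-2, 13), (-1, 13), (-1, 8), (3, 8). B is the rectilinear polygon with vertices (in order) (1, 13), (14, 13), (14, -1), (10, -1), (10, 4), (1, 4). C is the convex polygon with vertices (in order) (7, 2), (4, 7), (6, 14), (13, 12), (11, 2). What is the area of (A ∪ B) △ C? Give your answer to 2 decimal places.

92.69

|A ∪ B| = 151.
|(A ∪ B) ∩ C| = 67.4071.
|(A ∪ B) △ C| = 151 + 76.5 − 134.8143 = 92.69.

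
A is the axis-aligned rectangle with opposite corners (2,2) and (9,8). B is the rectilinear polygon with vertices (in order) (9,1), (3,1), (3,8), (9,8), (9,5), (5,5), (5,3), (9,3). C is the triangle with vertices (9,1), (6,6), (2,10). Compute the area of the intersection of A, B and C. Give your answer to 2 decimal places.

2.40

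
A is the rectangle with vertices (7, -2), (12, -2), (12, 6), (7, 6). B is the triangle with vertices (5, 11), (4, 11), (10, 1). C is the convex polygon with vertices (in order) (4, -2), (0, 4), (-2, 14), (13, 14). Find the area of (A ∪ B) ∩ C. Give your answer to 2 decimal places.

The region (A ∪ B) ∩ C is the polygon with vertices (7,6), (4,11), (5,11), (7.5,6), (8.5,6), (7,3.333).
By the shoelace formula its area is 5.75.

5.75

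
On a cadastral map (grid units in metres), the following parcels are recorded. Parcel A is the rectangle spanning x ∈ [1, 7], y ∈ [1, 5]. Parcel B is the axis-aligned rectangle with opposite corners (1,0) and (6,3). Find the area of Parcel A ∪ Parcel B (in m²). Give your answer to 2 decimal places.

29.00

By inclusion–exclusion:
Individual areas: |Parcel A| = 24, |Parcel B| = 15.
|Parcel A∩Parcel B|: x∈[1,6], y∈[1,3] → 5·2 = 10.
|Parcel A ∪ Parcel B| = 39 − 10 = 29.00.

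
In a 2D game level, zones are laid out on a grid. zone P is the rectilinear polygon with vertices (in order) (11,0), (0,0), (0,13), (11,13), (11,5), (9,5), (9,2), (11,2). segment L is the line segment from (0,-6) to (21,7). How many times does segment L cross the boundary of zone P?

2

The segment meets the boundary at (11,0.81), (9.692,0).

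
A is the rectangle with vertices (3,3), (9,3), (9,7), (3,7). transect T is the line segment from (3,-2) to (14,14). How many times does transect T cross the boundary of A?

The segment meets the boundary at (9,6.727), (6.438,3).

2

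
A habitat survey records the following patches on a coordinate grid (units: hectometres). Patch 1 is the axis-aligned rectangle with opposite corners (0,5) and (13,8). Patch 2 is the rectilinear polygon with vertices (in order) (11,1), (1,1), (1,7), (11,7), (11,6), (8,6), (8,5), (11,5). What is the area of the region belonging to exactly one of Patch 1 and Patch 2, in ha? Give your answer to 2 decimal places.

|Patch 1| = 39, |Patch 2| = 57, |Patch 1∩Patch 2| = 17.
|Patch 1 △ Patch 2| = |Patch 1| + |Patch 2| − 2·|Patch 1∩Patch 2| = 39 + 57 − 34 = 62.00.

62.00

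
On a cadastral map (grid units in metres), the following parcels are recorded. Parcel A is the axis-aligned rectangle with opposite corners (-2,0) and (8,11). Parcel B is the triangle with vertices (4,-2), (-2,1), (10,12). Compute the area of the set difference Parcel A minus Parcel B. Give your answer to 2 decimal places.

66.69

|Parcel A| = 110, |Parcel A∩Parcel B| = 43.3095.
|Parcel A ∖ Parcel B| = |Parcel A| − |Parcel A∩Parcel B| = 110 − 43.3095 = 66.69.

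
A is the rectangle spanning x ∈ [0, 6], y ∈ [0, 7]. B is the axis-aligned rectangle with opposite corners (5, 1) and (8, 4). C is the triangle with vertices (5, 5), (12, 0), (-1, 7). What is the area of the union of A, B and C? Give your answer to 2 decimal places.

By inclusion–exclusion:
Individual areas: |A| = 42, |B| = 9, |C| = 8.
|A∩B|: x∈[5,6], y∈[1,4] → 1·3 = 3.
|A∩C| = 4.7326.
|B∩C| = 2.2011.
|A∩B∩C| = 0.5.
|A ∪ B ∪ C| = 59 − 9.9337 + 0.5 = 49.57.

49.57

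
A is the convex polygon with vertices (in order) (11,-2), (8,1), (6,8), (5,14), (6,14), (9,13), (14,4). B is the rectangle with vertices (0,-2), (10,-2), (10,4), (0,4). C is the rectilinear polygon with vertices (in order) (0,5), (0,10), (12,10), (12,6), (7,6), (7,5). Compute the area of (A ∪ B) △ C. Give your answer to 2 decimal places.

136.32

|A ∪ B| = 126.2143.
|(A ∪ B) ∩ C| = 22.4476.
|(A ∪ B) △ C| = 126.2143 + 55 − 44.8952 = 136.32.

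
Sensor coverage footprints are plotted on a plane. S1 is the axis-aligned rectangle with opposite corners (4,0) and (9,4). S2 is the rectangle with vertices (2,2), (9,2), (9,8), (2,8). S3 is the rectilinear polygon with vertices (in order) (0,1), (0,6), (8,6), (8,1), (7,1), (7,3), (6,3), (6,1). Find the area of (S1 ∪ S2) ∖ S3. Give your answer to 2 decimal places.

|S1 ∪ S2| = 52.
|(S1 ∪ S2) ∩ S3| = 26.
|(S1 ∪ S2) ∖ S3| = 52 − 26 = 26.00.

26.00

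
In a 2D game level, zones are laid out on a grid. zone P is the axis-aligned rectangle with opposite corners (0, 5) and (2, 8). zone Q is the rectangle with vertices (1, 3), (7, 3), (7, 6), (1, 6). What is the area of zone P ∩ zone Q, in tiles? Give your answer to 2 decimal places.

1.00

|zone P∩zone Q|: x∈[1,2], y∈[5,6] → 1·1 = 1.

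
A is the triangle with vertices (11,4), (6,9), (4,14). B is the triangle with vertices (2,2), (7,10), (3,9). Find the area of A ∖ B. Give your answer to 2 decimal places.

|A| = 7.5, |A∩B| = 0.6972.
|A ∖ B| = |A| − |A∩B| = 7.5 − 0.6972 = 6.80.

6.80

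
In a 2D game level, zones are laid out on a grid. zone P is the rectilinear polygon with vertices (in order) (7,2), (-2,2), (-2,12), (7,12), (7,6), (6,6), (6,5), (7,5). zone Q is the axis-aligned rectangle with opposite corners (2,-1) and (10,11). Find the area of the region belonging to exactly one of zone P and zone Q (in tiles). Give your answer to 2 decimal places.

|zone P| = 89, |zone Q| = 96, |zone P∩zone Q| = 44.
|zone P △ zone Q| = |zone P| + |zone Q| − 2·|zone P∩zone Q| = 89 + 96 − 88 = 97.00.

97.00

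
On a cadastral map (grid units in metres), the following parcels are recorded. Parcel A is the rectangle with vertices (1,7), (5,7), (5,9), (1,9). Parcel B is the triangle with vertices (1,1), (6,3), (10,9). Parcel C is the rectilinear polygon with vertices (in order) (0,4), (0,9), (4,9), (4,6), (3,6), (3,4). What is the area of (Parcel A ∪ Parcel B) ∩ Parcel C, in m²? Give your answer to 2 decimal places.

6.00

The region (Parcel A ∪ Parcel B) ∩ Parcel C is the polygon with vertices (1,9), (4,9), (4,7), (1,7).
By the shoelace formula its area is 6.00.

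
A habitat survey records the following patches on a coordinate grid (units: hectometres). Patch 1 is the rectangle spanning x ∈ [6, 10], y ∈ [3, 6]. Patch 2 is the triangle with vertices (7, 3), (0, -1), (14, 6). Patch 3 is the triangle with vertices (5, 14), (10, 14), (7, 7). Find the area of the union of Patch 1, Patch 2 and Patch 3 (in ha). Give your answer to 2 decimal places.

32.07

By inclusion–exclusion:
Individual areas: |Patch 1| = 12, |Patch 2| = 3.5, |Patch 3| = 17.5.
|Patch 1∩Patch 2| = 0.9286.
|Patch 1∩Patch 3| = 0.
|Patch 2∩Patch 3| = 0.
|Patch 1∩Patch 2∩Patch 3| = 0.
|Patch 1 ∪ Patch 2 ∪ Patch 3| = 33 − 0.9286 + 0 = 32.07.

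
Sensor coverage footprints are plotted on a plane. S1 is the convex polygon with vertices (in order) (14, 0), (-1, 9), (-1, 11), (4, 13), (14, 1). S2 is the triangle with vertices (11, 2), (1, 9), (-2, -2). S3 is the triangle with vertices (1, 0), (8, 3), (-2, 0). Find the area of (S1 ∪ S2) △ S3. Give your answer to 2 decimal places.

|S1 ∪ S2| = 120.8533.
|(S1 ∪ S2) ∩ S3| = 4.4514.
|(S1 ∪ S2) △ S3| = 120.8533 + 4.5 − 8.9028 = 116.45.

116.45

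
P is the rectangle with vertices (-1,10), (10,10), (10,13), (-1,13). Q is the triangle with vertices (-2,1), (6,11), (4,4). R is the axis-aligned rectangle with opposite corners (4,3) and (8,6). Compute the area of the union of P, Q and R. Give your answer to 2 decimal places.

By inclusion–exclusion:
Individual areas: |P| = 33, |Q| = 18, |R| = 12.
|P∩Q| = 0.2571.
|P∩R| = 0 (no overlap).
|Q∩R| = 0.5714.
|P∩Q∩R| = 0.
|P ∪ Q ∪ R| = 63 − 0.8286 + 0 = 62.17.

62.17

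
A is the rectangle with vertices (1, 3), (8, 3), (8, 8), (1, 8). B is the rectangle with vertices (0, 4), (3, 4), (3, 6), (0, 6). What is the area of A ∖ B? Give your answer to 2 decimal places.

31.00

|A∩B|: x∈[1,3], y∈[4,6] → 2·2 = 4.
|A| = 35.
|A ∖ B| = |A| − |A∩B| = 35 − 4 = 31.00.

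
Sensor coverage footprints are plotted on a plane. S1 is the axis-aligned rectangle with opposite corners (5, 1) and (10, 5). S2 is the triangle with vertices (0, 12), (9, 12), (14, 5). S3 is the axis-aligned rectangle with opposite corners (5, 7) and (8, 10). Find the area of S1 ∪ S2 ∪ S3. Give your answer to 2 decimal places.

56.75

By inclusion–exclusion:
Individual areas: |S1| = 20, |S2| = 31.5, |S3| = 9.
|S1∩S2| = 0.
|S1∩S3| = 0 (no overlap).
|S2∩S3| = 3.75.
|S1∩S2∩S3| = 0.
|S1 ∪ S2 ∪ S3| = 60.5 − 3.75 + 0 = 56.75.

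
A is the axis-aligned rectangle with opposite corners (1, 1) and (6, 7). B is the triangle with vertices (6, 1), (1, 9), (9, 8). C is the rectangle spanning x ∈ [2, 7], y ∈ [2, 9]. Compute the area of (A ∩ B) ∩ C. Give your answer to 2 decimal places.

The region (A ∩ B) ∩ C is the polygon with vertices (6,2), (5.375,2), (2.25,7), (6,7).
By the shoelace formula its area is 10.94.

10.94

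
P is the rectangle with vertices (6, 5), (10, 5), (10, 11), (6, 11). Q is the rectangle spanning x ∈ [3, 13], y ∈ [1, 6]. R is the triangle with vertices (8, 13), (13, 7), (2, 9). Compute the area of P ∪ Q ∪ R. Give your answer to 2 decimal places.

85.70

By inclusion–exclusion:
Individual areas: |P| = 24, |Q| = 50, |R| = 28.
|P∩Q|: x∈[6,10], y∈[5,6] → 4·1 = 4.
|P∩R| = 12.297.
|Q∩R| = 0.
|P∩Q∩R| = 0.
|P ∪ Q ∪ R| = 102 − 16.297 + 0 = 85.70.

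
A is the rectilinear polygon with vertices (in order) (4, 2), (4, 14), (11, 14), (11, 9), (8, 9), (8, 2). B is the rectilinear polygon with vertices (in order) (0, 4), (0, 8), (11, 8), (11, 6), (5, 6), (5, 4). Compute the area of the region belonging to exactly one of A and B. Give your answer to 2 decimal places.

75.00

|A| = 63, |B| = 32, |A∩B| = 10.
|A △ B| = |A| + |B| − 2·|A∩B| = 63 + 32 − 20 = 75.00.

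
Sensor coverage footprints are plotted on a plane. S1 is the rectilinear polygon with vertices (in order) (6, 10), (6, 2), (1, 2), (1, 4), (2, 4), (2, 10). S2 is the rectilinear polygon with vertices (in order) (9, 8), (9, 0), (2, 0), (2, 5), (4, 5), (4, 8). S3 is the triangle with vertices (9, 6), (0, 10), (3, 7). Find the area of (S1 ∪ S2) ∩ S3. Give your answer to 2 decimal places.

The region (S1 ∪ S2) ∩ S3 is the polygon with vertices (2,9.111), (9,6), (3,7), (2,8).
By the shoelace formula its area is 6.39.

6.39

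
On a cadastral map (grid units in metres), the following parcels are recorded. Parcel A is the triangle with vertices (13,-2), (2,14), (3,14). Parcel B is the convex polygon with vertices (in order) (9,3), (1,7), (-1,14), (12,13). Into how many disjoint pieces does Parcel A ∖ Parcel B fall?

2

Parcel A ∖ Parcel B splits into 2 disjoint pieces (area 1.0349, area 0.281).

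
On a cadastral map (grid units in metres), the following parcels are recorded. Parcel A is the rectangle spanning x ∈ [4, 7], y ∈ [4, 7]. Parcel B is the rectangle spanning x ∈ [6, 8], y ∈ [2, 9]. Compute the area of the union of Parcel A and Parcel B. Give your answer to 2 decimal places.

20.00

By inclusion–exclusion:
Individual areas: |Parcel A| = 9, |Parcel B| = 14.
|Parcel A∩Parcel B|: x∈[6,7], y∈[4,7] → 1·3 = 3.
|Parcel A ∪ Parcel B| = 23 − 3 = 20.00.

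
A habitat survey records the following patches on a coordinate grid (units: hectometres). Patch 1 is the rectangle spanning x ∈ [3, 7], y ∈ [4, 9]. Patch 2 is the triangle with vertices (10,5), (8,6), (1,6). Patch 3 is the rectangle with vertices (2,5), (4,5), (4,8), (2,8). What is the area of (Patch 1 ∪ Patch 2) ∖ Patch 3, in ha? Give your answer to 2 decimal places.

|Patch 1 ∪ Patch 2| = 21.7222.
|(Patch 1 ∪ Patch 2) ∩ Patch 3| = 3.1667.
|(Patch 1 ∪ Patch 2) ∖ Patch 3| = 21.7222 − 3.1667 = 18.56.

18.56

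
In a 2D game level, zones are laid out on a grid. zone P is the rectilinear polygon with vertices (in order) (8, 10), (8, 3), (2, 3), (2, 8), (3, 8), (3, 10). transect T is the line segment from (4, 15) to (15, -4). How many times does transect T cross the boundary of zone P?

The segment meets the boundary at (8,8.091), (6.895,10).

2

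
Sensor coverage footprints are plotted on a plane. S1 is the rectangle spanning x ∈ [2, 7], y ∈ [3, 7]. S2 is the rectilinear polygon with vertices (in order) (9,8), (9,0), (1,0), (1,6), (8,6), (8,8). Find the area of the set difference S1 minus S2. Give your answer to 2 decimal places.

|S1| = 20, |S1∩S2| = 15.
|S1 ∖ S2| = |S1| − |S1∩S2| = 20 − 15 = 5.00.

5.00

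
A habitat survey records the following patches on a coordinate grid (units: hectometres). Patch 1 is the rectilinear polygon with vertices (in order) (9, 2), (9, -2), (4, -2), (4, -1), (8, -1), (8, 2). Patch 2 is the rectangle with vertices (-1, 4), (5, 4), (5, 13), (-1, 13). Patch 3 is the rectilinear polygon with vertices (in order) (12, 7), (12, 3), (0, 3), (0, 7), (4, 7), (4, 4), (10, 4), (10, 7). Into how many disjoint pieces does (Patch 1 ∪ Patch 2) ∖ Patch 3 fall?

(Patch 1 ∪ Patch 2) ∖ Patch 3 splits into 2 disjoint pieces (area 8, area 42).

2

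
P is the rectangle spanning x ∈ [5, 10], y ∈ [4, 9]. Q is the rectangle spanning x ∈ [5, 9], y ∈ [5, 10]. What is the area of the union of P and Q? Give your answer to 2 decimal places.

29.00

By inclusion–exclusion:
Individual areas: |P| = 25, |Q| = 20.
|P∩Q|: x∈[5,9], y∈[5,9] → 4·4 = 16.
|P ∪ Q| = 45 − 16 = 29.00.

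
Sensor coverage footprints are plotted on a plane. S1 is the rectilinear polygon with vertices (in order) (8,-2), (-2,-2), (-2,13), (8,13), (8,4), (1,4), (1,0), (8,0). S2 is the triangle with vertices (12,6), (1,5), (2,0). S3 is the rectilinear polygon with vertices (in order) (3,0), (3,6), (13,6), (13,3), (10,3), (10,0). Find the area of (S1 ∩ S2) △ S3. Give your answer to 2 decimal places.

46.04

|S1 ∩ S2| = 9.1273.
|(S1 ∩ S2) ∩ S3| = 7.0455.
|(S1 ∩ S2) △ S3| = 9.1273 + 51 − 14.0909 = 46.04.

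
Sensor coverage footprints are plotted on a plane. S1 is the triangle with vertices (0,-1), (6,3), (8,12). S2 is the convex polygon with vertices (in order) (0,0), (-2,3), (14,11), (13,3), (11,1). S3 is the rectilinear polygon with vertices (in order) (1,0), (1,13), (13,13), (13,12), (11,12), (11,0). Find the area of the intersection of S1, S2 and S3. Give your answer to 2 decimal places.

The intersection is the polygon with vertices (1.737,0.158), (1,0.091), (1,0.625), (4.444,6.222), (7,7.5), (6,3).
By the shoelace formula its area is 17.25.

17.25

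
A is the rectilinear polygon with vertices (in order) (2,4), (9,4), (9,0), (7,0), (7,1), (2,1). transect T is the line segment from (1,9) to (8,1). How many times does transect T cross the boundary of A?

1

The segment meets the boundary at (5.375,4).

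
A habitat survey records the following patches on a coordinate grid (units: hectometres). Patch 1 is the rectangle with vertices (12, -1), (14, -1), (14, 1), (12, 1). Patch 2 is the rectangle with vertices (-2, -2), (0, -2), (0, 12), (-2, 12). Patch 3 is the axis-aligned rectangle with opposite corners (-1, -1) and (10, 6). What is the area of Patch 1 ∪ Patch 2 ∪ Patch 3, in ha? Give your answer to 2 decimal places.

By inclusion–exclusion:
Individual areas: |Patch 1| = 4, |Patch 2| = 28, |Patch 3| = 77.
|Patch 1∩Patch 2| = 0 (no overlap).
|Patch 1∩Patch 3| = 0 (no overlap).
|Patch 2∩Patch 3|: x∈[-1,0], y∈[-1,6] → 1·7 = 7.
|Patch 1∩Patch 2∩Patch 3| = 0.
|Patch 1 ∪ Patch 2 ∪ Patch 3| = 109 − 7 + 0 = 102.00.

102.00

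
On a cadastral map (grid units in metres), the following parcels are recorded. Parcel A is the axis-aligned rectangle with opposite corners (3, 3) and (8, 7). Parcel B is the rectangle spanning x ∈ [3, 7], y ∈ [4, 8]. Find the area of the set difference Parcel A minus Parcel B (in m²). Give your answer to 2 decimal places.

|Parcel A∩Parcel B|: x∈[3,7], y∈[4,7] → 4·3 = 12.
|Parcel A| = 20.
|Parcel A ∖ Parcel B| = |Parcel A| − |Parcel A∩Parcel B| = 20 − 12 = 8.00.

8.00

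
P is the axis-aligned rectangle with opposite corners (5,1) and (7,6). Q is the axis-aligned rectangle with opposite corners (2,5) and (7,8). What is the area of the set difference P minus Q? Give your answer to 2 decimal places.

8.00

|P∩Q|: x∈[5,7], y∈[5,6] → 2·1 = 2.
|P| = 10.
|P ∖ Q| = |P| − |P∩Q| = 10 − 2 = 8.00.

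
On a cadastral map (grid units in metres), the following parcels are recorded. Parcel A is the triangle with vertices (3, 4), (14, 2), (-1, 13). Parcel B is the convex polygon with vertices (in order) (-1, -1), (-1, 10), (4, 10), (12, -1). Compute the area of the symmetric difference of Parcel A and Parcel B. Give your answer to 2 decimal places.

85.59

|Parcel A| = 45.5, |Parcel B| = 99, |Parcel A∩Parcel B| = 29.4554.
|Parcel A △ Parcel B| = |Parcel A| + |Parcel B| − 2·|Parcel A∩Parcel B| = 45.5 + 99 − 58.9108 = 85.59.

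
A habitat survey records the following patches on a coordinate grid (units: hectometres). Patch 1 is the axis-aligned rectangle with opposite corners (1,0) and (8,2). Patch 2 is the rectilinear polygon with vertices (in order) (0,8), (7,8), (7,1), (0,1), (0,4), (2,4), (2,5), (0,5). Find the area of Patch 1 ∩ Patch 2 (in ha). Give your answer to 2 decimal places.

The intersection is the polygon with vertices (1,2), (7,2), (7,1), (1,1).
By the shoelace formula its area is 6.00.

6.00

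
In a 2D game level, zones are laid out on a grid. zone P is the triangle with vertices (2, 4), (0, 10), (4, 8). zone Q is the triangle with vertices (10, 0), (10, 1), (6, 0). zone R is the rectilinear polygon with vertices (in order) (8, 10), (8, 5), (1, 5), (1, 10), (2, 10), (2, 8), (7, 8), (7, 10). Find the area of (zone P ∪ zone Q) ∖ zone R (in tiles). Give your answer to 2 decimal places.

4.67

|zone P ∪ zone Q| = 12.
|(zone P ∪ zone Q) ∩ zone R| = 7.3333.
|(zone P ∪ zone Q) ∖ zone R| = 12 − 7.3333 = 4.67.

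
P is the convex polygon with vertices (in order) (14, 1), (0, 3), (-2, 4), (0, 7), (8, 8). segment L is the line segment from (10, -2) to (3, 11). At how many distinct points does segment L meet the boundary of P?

The segment meets the boundary at (4.829,7.604), (7.917,1.869).

2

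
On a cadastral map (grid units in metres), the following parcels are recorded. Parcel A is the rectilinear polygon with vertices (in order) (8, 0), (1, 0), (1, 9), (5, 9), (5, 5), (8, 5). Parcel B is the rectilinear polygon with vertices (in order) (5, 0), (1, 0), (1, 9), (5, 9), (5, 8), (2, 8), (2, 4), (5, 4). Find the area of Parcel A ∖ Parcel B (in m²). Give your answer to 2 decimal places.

|Parcel A| = 51, |Parcel A∩Parcel B| = 24.
|Parcel A ∖ Parcel B| = |Parcel A| − |Parcel A∩Parcel B| = 51 − 24 = 27.00.

27.00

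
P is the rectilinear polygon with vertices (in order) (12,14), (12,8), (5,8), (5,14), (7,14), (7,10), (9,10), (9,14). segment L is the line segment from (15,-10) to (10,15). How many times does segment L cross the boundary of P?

2

The segment meets the boundary at (10.2,14), (11.4,8).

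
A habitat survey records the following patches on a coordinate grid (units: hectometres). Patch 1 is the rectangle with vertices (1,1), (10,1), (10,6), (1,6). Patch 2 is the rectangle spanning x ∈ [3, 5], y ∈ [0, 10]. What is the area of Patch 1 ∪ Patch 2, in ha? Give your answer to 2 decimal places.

55.00

By inclusion–exclusion:
Individual areas: |Patch 1| = 45, |Patch 2| = 20.
|Patch 1∩Patch 2|: x∈[3,5], y∈[1,6] → 2·5 = 10.
|Patch 1 ∪ Patch 2| = 65 − 10 = 55.00.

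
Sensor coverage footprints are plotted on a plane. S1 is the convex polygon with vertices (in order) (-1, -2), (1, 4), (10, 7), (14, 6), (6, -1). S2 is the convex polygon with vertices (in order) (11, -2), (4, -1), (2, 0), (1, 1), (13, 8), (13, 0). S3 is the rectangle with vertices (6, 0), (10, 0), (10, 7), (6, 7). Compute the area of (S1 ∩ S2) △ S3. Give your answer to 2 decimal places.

34.84

|S1 ∩ S2| = 40.3679.
|(S1 ∩ S2) ∩ S3| = 16.7619.
|(S1 ∩ S2) △ S3| = 40.3679 + 28 − 33.5238 = 34.84.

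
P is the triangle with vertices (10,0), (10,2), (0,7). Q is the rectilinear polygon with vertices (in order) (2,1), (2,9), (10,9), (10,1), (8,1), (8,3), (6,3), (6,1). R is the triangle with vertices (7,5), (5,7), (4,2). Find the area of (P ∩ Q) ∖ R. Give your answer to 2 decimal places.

|P ∩ Q| = 7.0857.
|(P ∩ Q) ∩ R| = 1.1829.
|(P ∩ Q) ∖ R| = 7.0857 − 1.1829 = 5.90.

5.90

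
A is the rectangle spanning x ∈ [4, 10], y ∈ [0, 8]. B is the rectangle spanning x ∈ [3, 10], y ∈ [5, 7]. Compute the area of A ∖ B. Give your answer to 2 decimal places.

36.00

|A∩B|: x∈[4,10], y∈[5,7] → 6·2 = 12.
|A| = 48.
|A ∖ B| = |A| − |A∩B| = 48 − 12 = 36.00.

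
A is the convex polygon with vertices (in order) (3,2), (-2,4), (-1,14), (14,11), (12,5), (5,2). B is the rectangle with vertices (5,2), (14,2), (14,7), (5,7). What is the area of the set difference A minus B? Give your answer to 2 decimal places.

111.83

|A| = 137, |A∩B| = 25.1667.
|A ∖ B| = |A| − |A∩B| = 137 − 25.1667 = 111.83.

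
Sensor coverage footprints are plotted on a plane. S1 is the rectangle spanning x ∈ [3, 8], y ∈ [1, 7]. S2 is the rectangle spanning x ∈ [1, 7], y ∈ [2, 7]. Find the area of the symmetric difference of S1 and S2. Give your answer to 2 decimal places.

20.00

|S1∩S2|: x∈[3,7], y∈[2,7] → 4·5 = 20.
|S1 △ S2| = |S1| + |S2| − 2·|S1∩S2| = 30 + 30 − 40 = 20.00.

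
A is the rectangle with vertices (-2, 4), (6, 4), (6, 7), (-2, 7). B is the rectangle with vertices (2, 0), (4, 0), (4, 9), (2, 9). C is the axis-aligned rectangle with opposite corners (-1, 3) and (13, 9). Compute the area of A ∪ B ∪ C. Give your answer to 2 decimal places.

93.00

By inclusion–exclusion:
Individual areas: |A| = 24, |B| = 18, |C| = 84.
|A∩B|: x∈[2,4], y∈[4,7] → 2·3 = 6.
|A∩C|: x∈[-1,6], y∈[4,7] → 7·3 = 21.
|B∩C|: x∈[2,4], y∈[3,9] → 2·6 = 12.
|A∩B∩C| = 6.
|A ∪ B ∪ C| = 126 − 39 + 6 = 93.00.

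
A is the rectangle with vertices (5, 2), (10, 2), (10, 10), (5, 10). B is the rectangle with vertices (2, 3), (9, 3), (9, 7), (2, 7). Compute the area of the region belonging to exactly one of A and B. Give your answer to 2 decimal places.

36.00

|A∩B|: x∈[5,9], y∈[3,7] → 4·4 = 16.
|A △ B| = |A| + |B| − 2·|A∩B| = 40 + 28 − 32 = 36.00.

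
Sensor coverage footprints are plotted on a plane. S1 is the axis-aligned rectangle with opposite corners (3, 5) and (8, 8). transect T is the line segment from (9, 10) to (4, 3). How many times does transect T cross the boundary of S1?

The segment meets the boundary at (5.429,5), (7.571,8).

2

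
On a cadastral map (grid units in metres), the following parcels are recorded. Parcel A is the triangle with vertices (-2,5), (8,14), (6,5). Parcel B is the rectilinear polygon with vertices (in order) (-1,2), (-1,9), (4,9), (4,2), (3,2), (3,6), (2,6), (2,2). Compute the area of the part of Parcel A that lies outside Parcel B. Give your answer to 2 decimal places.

|Parcel A| = 36, |Parcel A∩Parcel B| = 13.6611.
|Parcel A ∖ Parcel B| = |Parcel A| − |Parcel A∩Parcel B| = 36 − 13.6611 = 22.34.

22.34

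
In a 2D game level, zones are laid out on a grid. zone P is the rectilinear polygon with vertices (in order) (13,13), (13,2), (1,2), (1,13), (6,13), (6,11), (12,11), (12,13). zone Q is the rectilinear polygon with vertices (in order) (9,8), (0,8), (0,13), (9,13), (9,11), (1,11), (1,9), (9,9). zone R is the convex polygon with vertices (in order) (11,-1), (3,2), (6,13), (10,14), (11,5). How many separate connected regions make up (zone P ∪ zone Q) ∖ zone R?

(zone P ∪ zone Q) ∖ zone R splits into 2 disjoint pieces (area 22, area 43.5).

2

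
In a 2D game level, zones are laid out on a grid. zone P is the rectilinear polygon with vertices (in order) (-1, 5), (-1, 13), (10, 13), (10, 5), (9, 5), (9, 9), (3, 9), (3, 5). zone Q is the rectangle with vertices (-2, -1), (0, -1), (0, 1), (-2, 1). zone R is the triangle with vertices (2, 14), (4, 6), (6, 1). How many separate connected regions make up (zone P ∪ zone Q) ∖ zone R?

(zone P ∪ zone Q) ∖ zone R splits into 3 disjoint pieces (area 31, area 32.3077, area 4).

3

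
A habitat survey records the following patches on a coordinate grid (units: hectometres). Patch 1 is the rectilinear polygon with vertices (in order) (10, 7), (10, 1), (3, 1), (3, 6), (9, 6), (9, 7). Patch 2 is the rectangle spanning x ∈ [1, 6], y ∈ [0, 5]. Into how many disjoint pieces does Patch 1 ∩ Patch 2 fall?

1

Patch 1 ∩ Patch 2 is a single connected region.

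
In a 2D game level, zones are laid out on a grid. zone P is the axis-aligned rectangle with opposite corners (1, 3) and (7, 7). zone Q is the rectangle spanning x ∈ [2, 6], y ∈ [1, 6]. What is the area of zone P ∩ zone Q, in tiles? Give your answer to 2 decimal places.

12.00

|zone P∩zone Q|: x∈[2,6], y∈[3,6] → 4·3 = 12.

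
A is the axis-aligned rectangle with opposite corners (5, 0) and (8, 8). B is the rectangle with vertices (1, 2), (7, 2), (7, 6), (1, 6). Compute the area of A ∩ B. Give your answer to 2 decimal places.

|A∩B|: x∈[5,7], y∈[2,6] → 2·4 = 8.

8.00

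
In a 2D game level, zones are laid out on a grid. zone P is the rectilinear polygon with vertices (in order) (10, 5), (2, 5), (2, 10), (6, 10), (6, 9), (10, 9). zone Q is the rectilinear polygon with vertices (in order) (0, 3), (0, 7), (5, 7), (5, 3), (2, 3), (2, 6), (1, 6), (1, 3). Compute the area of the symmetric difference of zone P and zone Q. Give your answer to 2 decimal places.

41.00

|zone P| = 36, |zone Q| = 17, |zone P∩zone Q| = 6.
|zone P △ zone Q| = |zone P| + |zone Q| − 2·|zone P∩zone Q| = 36 + 17 − 12 = 41.00.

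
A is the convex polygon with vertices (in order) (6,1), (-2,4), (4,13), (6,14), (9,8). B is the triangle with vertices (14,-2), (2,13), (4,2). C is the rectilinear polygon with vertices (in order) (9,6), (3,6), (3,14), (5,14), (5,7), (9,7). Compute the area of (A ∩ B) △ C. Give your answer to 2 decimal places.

|A ∩ B| = 29.6364.
|(A ∩ B) ∩ C| = 10.9841.
|(A ∩ B) △ C| = 29.6364 + 20 − 21.9682 = 27.67.

27.67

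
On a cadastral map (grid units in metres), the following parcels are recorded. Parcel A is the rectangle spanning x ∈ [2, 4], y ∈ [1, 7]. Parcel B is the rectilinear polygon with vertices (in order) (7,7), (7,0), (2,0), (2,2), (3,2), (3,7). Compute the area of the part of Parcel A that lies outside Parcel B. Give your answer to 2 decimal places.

|Parcel A| = 12, |Parcel A∩Parcel B| = 7.
|Parcel A ∖ Parcel B| = |Parcel A| − |Parcel A∩Parcel B| = 12 − 7 = 5.00.

5.00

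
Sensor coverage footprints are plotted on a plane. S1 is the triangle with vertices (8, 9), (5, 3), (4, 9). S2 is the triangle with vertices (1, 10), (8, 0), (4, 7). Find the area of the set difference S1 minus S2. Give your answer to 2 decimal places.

11.15

|S1| = 12, |S1∩S2| = 0.8487.
|S1 ∖ S2| = |S1| − |S1∩S2| = 12 − 0.8487 = 11.15.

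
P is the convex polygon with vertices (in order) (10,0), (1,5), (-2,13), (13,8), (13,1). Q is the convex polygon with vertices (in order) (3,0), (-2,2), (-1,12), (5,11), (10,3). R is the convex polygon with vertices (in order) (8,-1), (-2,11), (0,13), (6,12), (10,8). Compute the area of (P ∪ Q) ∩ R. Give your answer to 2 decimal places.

69.58

|P ∪ Q| = 140.6735.
|(P ∪ Q) ∩ R| = 69.58.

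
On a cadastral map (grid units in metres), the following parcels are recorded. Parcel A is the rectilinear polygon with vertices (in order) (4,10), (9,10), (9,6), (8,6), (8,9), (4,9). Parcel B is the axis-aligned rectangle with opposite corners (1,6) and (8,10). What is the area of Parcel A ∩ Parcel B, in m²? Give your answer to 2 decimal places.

4.00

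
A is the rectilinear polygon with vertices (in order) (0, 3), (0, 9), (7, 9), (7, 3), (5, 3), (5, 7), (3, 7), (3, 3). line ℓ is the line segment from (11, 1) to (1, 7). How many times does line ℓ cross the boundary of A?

The segment meets the boundary at (3,5.8), (5,4.6), (7,3.4).

3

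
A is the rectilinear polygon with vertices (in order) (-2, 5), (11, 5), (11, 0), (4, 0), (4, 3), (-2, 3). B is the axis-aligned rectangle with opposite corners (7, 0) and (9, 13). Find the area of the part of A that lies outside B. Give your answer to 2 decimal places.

37.00

|A| = 47, |A∩B| = 10.
|A ∖ B| = |A| − |A∩B| = 47 − 10 = 37.00.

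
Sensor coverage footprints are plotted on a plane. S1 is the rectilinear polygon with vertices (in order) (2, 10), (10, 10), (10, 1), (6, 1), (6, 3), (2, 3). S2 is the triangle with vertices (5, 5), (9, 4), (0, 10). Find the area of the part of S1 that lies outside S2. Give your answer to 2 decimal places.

57.17

|S1| = 64, |S1∩S2| = 6.8333.
|S1 ∖ S2| = |S1| − |S1∩S2| = 64 − 6.8333 = 57.17.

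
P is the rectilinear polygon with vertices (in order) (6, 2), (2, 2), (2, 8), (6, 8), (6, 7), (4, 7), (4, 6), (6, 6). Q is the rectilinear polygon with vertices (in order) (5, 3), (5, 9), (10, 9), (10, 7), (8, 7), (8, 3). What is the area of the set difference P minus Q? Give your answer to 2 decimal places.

18.00

|P| = 22, |P∩Q| = 4.
|P ∖ Q| = |P| − |P∩Q| = 22 − 4 = 18.00.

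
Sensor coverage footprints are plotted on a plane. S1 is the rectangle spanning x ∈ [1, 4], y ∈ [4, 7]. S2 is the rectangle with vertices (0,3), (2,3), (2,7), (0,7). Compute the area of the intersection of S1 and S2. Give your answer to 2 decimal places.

|S1∩S2|: x∈[1,2], y∈[4,7] → 1·3 = 3.

3.00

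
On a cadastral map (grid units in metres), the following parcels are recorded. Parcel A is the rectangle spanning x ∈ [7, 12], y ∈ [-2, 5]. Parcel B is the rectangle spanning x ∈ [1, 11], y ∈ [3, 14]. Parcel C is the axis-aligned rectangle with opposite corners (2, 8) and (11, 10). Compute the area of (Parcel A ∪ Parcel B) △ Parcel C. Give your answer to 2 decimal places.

119.00

|Parcel A ∪ Parcel B| = 137.
|(Parcel A ∪ Parcel B) ∩ Parcel C| = 18.
|(Parcel A ∪ Parcel B) △ Parcel C| = 137 + 18 − 36 = 119.00.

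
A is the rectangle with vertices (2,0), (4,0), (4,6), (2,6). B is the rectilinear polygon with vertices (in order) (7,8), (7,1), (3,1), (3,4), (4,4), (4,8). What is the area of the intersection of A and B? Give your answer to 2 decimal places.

3.00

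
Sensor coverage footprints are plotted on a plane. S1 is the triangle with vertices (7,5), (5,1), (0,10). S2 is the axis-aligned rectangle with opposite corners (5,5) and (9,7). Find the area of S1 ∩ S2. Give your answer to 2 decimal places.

The intersection is the polygon with vertices (7,5), (5,5), (5,6.429).
By the shoelace formula its area is 1.43.

1.43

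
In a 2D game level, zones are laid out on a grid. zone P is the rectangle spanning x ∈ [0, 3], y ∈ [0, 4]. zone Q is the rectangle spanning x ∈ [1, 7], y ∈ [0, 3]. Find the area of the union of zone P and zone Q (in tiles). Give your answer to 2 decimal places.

By inclusion–exclusion:
Individual areas: |zone P| = 12, |zone Q| = 18.
|zone P∩zone Q|: x∈[1,3], y∈[0,3] → 2·3 = 6.
|zone P ∪ zone Q| = 30 − 6 = 24.00.

24.00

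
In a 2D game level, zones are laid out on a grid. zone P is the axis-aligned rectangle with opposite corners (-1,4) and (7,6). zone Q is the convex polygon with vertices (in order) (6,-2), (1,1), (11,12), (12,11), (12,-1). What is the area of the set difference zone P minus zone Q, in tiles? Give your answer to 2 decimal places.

|zone P| = 16, |zone P∩zone Q| = 4.7273.
|zone P ∖ zone Q| = |zone P| − |zone P∩zone Q| = 16 − 4.7273 = 11.27.

11.27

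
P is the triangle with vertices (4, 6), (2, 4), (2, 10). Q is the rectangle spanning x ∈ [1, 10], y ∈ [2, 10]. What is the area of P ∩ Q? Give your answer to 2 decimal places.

The intersection is the polygon with vertices (2,4), (2,10), (4,6).
By the shoelace formula its area is 6.00.

6.00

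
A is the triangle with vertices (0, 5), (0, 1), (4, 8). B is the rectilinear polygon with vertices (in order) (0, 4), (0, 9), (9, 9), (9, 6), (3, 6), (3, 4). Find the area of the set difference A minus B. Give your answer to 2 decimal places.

2.57

|A| = 8, |A∩B| = 5.4286.
|A ∖ B| = |A| − |A∩B| = 8 − 5.4286 = 2.57.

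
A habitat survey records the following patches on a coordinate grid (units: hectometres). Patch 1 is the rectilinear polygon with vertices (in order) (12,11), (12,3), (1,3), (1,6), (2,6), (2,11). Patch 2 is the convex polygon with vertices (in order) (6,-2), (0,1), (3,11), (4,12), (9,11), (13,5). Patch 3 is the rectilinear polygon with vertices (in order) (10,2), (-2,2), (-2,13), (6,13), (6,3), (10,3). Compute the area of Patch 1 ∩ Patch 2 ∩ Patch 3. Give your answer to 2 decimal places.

32.92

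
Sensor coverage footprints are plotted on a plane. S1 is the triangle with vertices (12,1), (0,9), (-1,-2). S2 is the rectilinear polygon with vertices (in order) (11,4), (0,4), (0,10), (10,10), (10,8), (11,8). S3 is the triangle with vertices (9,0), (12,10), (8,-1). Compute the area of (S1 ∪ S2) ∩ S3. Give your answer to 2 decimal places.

2.15

|S1 ∪ S2| = 115.25.
|(S1 ∪ S2) ∩ S3| = 2.15.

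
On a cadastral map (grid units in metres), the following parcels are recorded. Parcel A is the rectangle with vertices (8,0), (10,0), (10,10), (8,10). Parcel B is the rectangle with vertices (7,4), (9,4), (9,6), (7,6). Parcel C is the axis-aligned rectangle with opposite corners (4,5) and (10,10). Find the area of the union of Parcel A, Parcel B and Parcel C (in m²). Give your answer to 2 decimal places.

41.00

By inclusion–exclusion:
Individual areas: |Parcel A| = 20, |Parcel B| = 4, |Parcel C| = 30.
|Parcel A∩Parcel B|: x∈[8,9], y∈[4,6] → 1·2 = 2.
|Parcel A∩Parcel C|: x∈[8,10], y∈[5,10] → 2·5 = 10.
|Parcel B∩Parcel C|: x∈[7,9], y∈[5,6] → 2·1 = 2.
|Parcel A∩Parcel B∩Parcel C| = 1.
|Parcel A ∪ Parcel B ∪ Parcel C| = 54 − 14 + 1 = 41.00.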